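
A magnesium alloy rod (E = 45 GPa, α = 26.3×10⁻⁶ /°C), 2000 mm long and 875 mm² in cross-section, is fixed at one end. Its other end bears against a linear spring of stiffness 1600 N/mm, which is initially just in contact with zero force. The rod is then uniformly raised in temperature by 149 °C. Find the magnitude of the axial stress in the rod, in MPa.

σ ≈ 13.3 MPa (compressive)

The unrestrained thermal change is αΔT L = 26.3×10⁻⁶ × 149 × 2000 = 7.837 mm.
Let P be the compressive force at the spring. The rod shortens elastically by PL/(AE) and the spring compresses by P/k; together these equal δ_free.
P [ L/(AE) + 1/k ] = δ_free → P [ 2000/(875×45×10³) + 1/(1600) ] = 7.837.
P = 7.837 / 0.0006758 = 11600 N.
σ = P/A = 11600/875 = 13.25 MPa.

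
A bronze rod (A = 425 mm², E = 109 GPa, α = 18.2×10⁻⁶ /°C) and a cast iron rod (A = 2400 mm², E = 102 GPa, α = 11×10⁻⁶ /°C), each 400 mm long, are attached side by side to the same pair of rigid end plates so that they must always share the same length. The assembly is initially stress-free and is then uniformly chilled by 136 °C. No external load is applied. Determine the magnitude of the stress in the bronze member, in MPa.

The bronze has the larger α, so on cooling it would change length more than the cast iron if both were free. The rigid plates force a common final length, so the bronze is put into tension and the cast iron into compression, with equal and opposite forces P (no external load).
Compatibility of the two members (thermal + elastic change equal): (α₁ − α₂)ΔT = P·[1/(A₁E₁) + 1/(A₂E₂)].
|α₁ − α₂|·ΔT = 7.2×10⁻⁶ × 136 = 0.0009792.
1/(A₁E₁) + 1/(A₂E₂) = 1/(425×109×10³) + 1/(2400×102×10³) = 2.567×10⁻⁸ N⁻¹.
P = 0.0009792 / 2.567×10⁻⁸ = 38140 N = 38.14 kN.
σ_{bronze} = P/A₁ = 38140/425 = 89.75 MPa, tensile.

σ ≈ 89.7 MPa (tensile)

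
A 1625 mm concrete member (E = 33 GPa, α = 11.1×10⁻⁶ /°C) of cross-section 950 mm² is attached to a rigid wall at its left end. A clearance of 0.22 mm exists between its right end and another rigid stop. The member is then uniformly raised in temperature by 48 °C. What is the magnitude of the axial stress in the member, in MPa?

Unrestrained expansion: δ_free = αΔT L = 11.1×10⁻⁶ × 48 × 1625 = 0.8658 mm.
After closing the 0.22 mm clearance, 0.8658 − 0.22 = 0.6458 mm of expansion remains to be suppressed by the wall.
That suppressed elongation corresponds to σ = E·Δ/L = 33×10³ × 0.6458/1625 = 13.11 MPa.

σ ≈ 13.1 MPa (compressive)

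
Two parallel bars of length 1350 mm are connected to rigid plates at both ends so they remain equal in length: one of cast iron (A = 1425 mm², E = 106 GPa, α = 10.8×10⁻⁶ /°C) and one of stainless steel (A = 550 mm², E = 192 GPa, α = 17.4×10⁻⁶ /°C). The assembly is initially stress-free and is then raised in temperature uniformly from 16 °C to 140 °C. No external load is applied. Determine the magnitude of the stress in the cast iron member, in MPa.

σ ≈ 35.7 MPa (tensile)

Equilibrium of a rigid end plate with no external load gives equal and opposite internal forces ±P in the two members. Since α_{stainless steel} > α_{cast iron}, heating drives the stainless steel into compression and the cast iron into tension.
Compatibility of the two members (thermal + elastic change equal): (α₁ − α₂)ΔT = P·[1/(A₁E₁) + 1/(A₂E₂)].
|α₁ − α₂|·ΔT = 6.6×10⁻⁶ × 124 = 0.0008184.
1/(A₁E₁) + 1/(A₂E₂) = 1/(1425×106×10³) + 1/(550×192×10³) = 1.609×10⁻⁸ N⁻¹.
So P = 0.0008184 / 1.609×10⁻⁸ = 50.86 kN.
σ_{cast iron} = P/A₁ = 50860/1425 = 35.69 MPa, tensile.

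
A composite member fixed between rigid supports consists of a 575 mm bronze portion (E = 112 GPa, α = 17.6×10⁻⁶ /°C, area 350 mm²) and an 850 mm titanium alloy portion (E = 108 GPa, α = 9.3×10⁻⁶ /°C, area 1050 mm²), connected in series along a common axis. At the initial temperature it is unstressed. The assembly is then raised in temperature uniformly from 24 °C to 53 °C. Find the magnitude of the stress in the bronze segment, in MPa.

Free thermal expansion of the whole bar: Σ αᵢΔT Lᵢ = 17.6×10⁻⁶×29×575 + 9.3×10⁻⁶×29×850 = 0.5227 mm.
The walls prevent any net length change, so an axial force P (same in every segment) develops. Compatibility: P · Σ Lᵢ/(AᵢEᵢ) = δ_free.
The series flexibility is Σ Lᵢ/(AᵢEᵢ) = 575/(350×112×10³) + 850/(1050×108×10³) = 2.216×10⁻⁵ mm/N.
P = 0.5227 / 2.216×10⁻⁵ = 23580 N = 23.58 kN, compressive.
σ_{bronze} = P / A = 23580 / 350 = 67.38 MPa.

σ ≈ 67.4 MPa (compressive)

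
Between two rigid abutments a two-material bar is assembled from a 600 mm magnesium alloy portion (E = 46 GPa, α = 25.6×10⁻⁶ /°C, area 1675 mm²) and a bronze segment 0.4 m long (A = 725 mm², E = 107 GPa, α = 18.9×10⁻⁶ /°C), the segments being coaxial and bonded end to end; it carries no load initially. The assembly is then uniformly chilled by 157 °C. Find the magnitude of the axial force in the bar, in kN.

Free thermal contraction of the whole bar: Σ αᵢΔT Lᵢ = 25.6×10⁻⁶×157×600 + 18.9×10⁻⁶×157×400 = 3.598 mm.
The rigid supports impose zero overall length change; the single axial force P common to all segments must satisfy P Σ Lᵢ/(AᵢEᵢ) = δ_free.
Σ Lᵢ/(AᵢEᵢ) = 600/(1675×46×10³) + 400/(725×107×10³) = 1.294×10⁻⁵ mm/N.
P = 3.598 / 1.294×10⁻⁵ = 278000 N = 278 kN, tensile.

P ≈ 278 kN (tensile)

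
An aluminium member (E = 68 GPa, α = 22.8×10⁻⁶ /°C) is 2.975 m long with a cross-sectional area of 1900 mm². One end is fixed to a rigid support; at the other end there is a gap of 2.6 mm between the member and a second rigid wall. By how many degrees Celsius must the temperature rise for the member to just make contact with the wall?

The gap closes when αΔT L = 2.6 mm, since the member is still unstressed at that instant.
ΔT = 2.6 / (22.8×10⁻⁶ × 2975) = 38.33 °C.

ΔT ≈ 38.3 °C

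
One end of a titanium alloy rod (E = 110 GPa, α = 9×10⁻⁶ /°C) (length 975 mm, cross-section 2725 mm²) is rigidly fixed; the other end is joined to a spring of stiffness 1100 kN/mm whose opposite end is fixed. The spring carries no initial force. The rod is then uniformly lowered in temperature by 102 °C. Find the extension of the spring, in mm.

δ ≈ 0.196 mm

Free thermal contraction: δ_free = αΔT L = 9×10⁻⁶ × 102 × 975 = 0.8951 mm.
With a force P in the spring, the elastic change of the rod is PL/(AE) and that of the spring is P/k; compatibility requires their sum to equal δ_free.
So P = δ_free / [L/(AE) + 1/k] = 0.8951 / [ 975/(2725×110×10³) + 1/(1100×10³) ].
P = 0.8951 / 4.162×10⁻⁶ = 215100 N.
Spring extension = P/k = 215100/(1100×10³) = 0.1955 mm.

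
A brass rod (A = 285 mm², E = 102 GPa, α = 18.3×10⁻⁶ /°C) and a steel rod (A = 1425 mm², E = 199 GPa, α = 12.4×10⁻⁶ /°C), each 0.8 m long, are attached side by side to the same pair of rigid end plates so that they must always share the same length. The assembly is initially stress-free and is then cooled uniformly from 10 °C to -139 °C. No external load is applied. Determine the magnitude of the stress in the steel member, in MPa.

Both members must finish at the same length. With the larger α, the brass tends to over-contract; the plates restrain it, putting the brass in tension and the steel in compression. With no external load the two internal forces are equal and opposite, magnitude P.
Equating the net (thermal + elastic) strains gives |α₁ − α₂|·ΔT = P·[1/(A₁E₁) + 1/(A₂E₂)].
|α₁ − α₂|·ΔT = 5.9×10⁻⁶ × 149 = 0.0008791.
1/(A₁E₁) + 1/(A₂E₂) = 1/(285×102×10³) + 1/(1425×199×10³) = 3.793×10⁻⁸ N⁻¹.
P = 0.0008791 / 3.793×10⁻⁸ = 23180 N = 23.18 kN.
σ_{steel} = P/A₂ = 23180/1425 = 16.27 MPa, compressive.

σ ≈ 16.3 MPa (compressive)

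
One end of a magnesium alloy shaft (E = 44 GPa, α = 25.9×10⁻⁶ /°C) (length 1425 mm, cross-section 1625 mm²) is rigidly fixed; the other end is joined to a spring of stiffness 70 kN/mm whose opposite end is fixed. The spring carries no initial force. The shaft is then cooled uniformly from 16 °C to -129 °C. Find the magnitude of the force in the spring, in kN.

The unrestrained thermal change is αΔT L = 25.9×10⁻⁶ × 145 × 1425 = 5.352 mm.
Let P be the tensile force in the spring. The shaft extends elastically by PL/(AE) and the spring stretches by P/k; together these equal δ_free.
P [ L/(AE) + 1/k ] = δ_free → P [ 1425/(1625×44×10³) + 1/(70×10³) ] = 5.352.
P = 5.352 / 3.422×10⁻⁵ = 156400 N.

P ≈ 156 kN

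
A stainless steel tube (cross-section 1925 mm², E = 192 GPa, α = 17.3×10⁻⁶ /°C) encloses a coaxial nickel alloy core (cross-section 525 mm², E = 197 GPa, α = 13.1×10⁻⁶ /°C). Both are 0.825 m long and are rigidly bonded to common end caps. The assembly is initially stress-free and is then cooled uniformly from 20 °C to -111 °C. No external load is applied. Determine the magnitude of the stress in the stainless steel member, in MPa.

Both members must finish at the same length. With the larger α, the stainless steel tends to over-contract; the plates restrain it, putting the stainless steel in tension and the nickel alloy in compression. With no external load the two internal forces are equal and opposite, magnitude P.
Equating the net (thermal + elastic) strains gives |α₁ − α₂|·ΔT = P·[1/(A₁E₁) + 1/(A₂E₂)].
|α₁ − α₂|·ΔT = 4.2×10⁻⁶ × 131 = 0.0005502.
1/(A₁E₁) + 1/(A₂E₂) = 1/(1925×192×10³) + 1/(525×197×10³) = 1.237×10⁻⁸ N⁻¹.
So P = 0.0005502 / 1.237×10⁻⁸ = 44.46 kN.
σ_{stainless steel} = P/A₁ = 44460/1925 = 23.1 MPa, tensile.

σ ≈ 23.1 MPa (tensile)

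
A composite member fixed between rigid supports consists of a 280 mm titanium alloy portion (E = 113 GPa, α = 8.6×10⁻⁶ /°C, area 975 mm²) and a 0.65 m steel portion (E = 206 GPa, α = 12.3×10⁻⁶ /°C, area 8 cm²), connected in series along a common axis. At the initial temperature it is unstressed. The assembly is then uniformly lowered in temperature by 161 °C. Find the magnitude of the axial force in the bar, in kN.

P ≈ 258 kN (tensile)

With the walls removed the bar would change length by δ_free = Σ αᵢΔT Lᵢ = 8.6×10⁻⁶×161×280 + 12.3×10⁻⁶×161×650 = 1.675 mm.
The rigid supports impose zero overall length change; the single axial force P common to all segments must satisfy P Σ Lᵢ/(AᵢEᵢ) = δ_free.
The series flexibility is Σ Lᵢ/(AᵢEᵢ) = 280/(975×113×10³) + 650/(800×206×10³) = 6.486×10⁻⁶ mm/N.
So P = 1.675 / 6.486×10⁻⁶ = 258.2 kN, tensile.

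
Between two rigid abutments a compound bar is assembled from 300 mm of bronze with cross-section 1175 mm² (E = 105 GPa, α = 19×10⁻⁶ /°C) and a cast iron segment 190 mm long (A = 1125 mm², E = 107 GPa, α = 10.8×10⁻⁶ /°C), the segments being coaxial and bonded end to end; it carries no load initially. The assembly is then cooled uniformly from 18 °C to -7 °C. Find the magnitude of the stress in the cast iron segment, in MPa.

If the supports were absent, the total length change would be Σ αᵢΔT Lᵢ = 19×10⁻⁶×25×300 + 10.8×10⁻⁶×25×190 = 0.1938 mm.
The walls prevent any net length change, so an axial force P (same in every segment) develops. Compatibility: P · Σ Lᵢ/(AᵢEᵢ) = δ_free.
Σ Lᵢ/(AᵢEᵢ) = 300/(1175×105×10³) + 190/(1125×107×10³) = 4.01×10⁻⁶ mm/N.
So P = 0.1938 / 4.01×10⁻⁶ = 48.33 kN, tensile.
σ_{cast iron} = P / A = 48330 / 1125 = 42.96 MPa.

σ ≈ 43 MPa (tensile)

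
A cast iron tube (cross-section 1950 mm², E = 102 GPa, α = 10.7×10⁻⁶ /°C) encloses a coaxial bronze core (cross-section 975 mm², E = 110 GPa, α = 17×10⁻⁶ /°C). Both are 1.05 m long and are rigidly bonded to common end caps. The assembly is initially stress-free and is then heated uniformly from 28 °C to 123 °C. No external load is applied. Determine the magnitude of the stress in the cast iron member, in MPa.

σ ≈ 21.4 MPa (tensile)

The bronze has the larger α, so on heating it would change length more than the cast iron if both were free. The rigid plates force a common final length, so the bronze is put into compression and the cast iron into tension, with equal and opposite forces P (no external load).
Equating the net (thermal + elastic) strains gives |α₁ − α₂|·ΔT = P·[1/(A₁E₁) + 1/(A₂E₂)].
|α₁ − α₂|·ΔT = 6.3×10⁻⁶ × 95 = 0.0005985.
1/(A₁E₁) + 1/(A₂E₂) = 1/(1950×102×10³) + 1/(975×110×10³) = 1.435×10⁻⁸ N⁻¹.
P = 0.0005985 / 1.435×10⁻⁸ = 41700 N = 41.7 kN.
σ_{cast iron} = P/A₁ = 41700/1950 = 21.39 MPa, tensile.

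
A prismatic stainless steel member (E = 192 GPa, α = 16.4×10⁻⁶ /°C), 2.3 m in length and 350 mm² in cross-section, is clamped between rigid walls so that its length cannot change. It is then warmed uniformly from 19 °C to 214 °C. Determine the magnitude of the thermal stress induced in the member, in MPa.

σ ≈ 614 MPa (compressive)

With length fixed, the mechanical strain must cancel the thermal strain αΔT = 16.4×10⁻⁶ × 195 = 3198×10⁻⁶.
Hence σ = E·αΔT = 192×10³ × 3198×10⁻⁶ = 614 MPa, compressive.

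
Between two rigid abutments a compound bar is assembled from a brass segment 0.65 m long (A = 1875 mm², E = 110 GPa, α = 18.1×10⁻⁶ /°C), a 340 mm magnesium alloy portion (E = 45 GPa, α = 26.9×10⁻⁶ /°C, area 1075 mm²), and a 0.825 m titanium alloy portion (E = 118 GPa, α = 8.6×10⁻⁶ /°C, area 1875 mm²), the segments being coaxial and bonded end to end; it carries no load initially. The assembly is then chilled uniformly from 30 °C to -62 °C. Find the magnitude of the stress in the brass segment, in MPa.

σ ≈ 98.8 MPa (tensile)

Free thermal contraction of the whole bar: Σ αᵢΔT Lᵢ = 18.1×10⁻⁶×92×650 + 26.9×10⁻⁶×92×340 + 8.6×10⁻⁶×92×825 = 2.577 mm.
The walls prevent any net length change, so an axial force P (same in every segment) develops. Compatibility: P · Σ Lᵢ/(AᵢEᵢ) = δ_free.
Σ Lᵢ/(AᵢEᵢ) = 650/(1875×110×10³) + 340/(1075×45×10³) + 825/(1875×118×10³) = 1.391×10⁻⁵ mm/N.
Hence P = δ_free / Σ(L/AE) = 2.577/1.391×10⁻⁵ = 185.2 kN (tensile).
σ_{brass} = P / A = 185200 / 1875 = 98.8 MPa.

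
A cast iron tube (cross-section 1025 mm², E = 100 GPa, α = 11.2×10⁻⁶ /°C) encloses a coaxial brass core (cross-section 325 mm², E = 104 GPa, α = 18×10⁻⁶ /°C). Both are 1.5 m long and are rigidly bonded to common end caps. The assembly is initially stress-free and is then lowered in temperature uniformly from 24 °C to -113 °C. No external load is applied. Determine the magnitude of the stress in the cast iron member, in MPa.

σ ≈ 23.1 MPa (compressive)

The brass has the larger α, so on cooling it would change length more than the cast iron if both were free. The rigid plates force a common final length, so the brass is put into tension and the cast iron into compression, with equal and opposite forces P (no external load).
Equating the net (thermal + elastic) strains gives |α₁ − α₂|·ΔT = P·[1/(A₁E₁) + 1/(A₂E₂)].
|α₁ − α₂|·ΔT = 6.8×10⁻⁶ × 137 = 0.0009316.
1/(A₁E₁) + 1/(A₂E₂) = 1/(1025×100×10³) + 1/(325×104×10³) = 3.934×10⁻⁸ N⁻¹.
P = 0.0009316 / 3.934×10⁻⁸ = 23680 N = 23.68 kN.
σ_{cast iron} = P/A₁ = 23680/1025 = 23.1 MPa, compressive.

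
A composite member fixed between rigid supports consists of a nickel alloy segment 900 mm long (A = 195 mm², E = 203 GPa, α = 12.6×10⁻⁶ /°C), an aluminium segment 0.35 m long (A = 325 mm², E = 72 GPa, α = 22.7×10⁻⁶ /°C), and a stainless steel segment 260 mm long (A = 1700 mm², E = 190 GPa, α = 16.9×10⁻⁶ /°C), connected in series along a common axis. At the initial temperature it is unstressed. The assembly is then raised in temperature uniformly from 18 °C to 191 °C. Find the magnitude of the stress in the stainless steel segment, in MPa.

Free thermal expansion of the whole bar: Σ αᵢΔT Lᵢ = 12.6×10⁻⁶×173×900 + 22.7×10⁻⁶×173×350 + 16.9×10⁻⁶×173×260 = 4.096 mm.
The walls prevent any net length change, so an axial force P (same in every segment) develops. Compatibility: P · Σ Lᵢ/(AᵢEᵢ) = δ_free.
Σ Lᵢ/(AᵢEᵢ) = 900/(195×203×10³) + 350/(325×72×10³) + 260/(1700×190×10³) = 3.85×10⁻⁵ mm/N.
Hence P = δ_free / Σ(L/AE) = 4.096/3.85×10⁻⁵ = 106.4 kN (compressive).
σ_{stainless steel} = P / A = 106400 / 1700 = 62.59 MPa.

σ ≈ 62.6 MPa (compressive)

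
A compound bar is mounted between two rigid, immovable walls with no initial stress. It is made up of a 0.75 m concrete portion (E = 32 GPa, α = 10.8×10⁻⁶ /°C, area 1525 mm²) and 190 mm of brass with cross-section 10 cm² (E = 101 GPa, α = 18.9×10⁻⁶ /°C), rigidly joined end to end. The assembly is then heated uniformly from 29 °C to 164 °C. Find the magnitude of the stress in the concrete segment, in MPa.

σ ≈ 60 MPa (compressive)

Free thermal expansion of the whole bar: Σ αᵢΔT Lᵢ = 10.8×10⁻⁶×135×750 + 18.9×10⁻⁶×135×190 = 1.578 mm.
The walls prevent any net length change, so an axial force P (same in every segment) develops. Compatibility: P · Σ Lᵢ/(AᵢEᵢ) = δ_free.
The series flexibility is Σ Lᵢ/(AᵢEᵢ) = 750/(1525×32×10³) + 190/(1000×101×10³) = 1.725×10⁻⁵ mm/N.
P = 1.578 / 1.725×10⁻⁵ = 91490 N = 91.49 kN, compressive.
σ_{concrete} = P / A = 91490 / 1525 = 60 MPa.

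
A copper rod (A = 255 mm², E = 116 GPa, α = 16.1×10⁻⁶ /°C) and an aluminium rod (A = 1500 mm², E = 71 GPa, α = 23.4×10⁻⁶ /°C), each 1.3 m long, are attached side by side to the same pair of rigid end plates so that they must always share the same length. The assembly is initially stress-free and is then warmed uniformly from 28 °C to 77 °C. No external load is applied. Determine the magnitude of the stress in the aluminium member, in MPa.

σ ≈ 5.52 MPa (compressive)

Equilibrium of a rigid end plate with no external load gives equal and opposite internal forces ±P in the two members. Since α_{aluminium} > α_{copper}, heating drives the aluminium into compression and the copper into tension.
Compatibility of the two members (thermal + elastic change equal): (α₁ − α₂)ΔT = P·[1/(A₁E₁) + 1/(A₂E₂)].
|α₁ − α₂|·ΔT = 7.3×10⁻⁶ × 49 = 0.0003577.
1/(A₁E₁) + 1/(A₂E₂) = 1/(255×116×10³) + 1/(1500×71×10³) = 4.32×10⁻⁸ N⁻¹.
So P = 0.0003577 / 4.32×10⁻⁸ = 8.281 kN.
σ_{aluminium} = P/A₂ = 8281/1500 = 5.521 MPa, compressive.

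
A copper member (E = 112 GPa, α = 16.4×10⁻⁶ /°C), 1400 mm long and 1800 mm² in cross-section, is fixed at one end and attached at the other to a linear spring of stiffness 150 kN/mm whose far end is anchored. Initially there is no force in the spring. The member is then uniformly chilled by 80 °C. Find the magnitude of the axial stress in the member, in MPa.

Free thermal contraction: δ_free = αΔT L = 16.4×10⁻⁶ × 80 × 1400 = 1.837 mm.
Let P be the tensile force in the spring. The member extends elastically by PL/(AE) and the spring stretches by P/k; together these equal δ_free.
P [ L/(AE) + 1/k ] = δ_free → P [ 1400/(1800×112×10³) + 1/(150×10³) ] = 1.837.
P = 1.837 / 1.361×10⁻⁵ = 134900 N.
σ = P/A = 134900/1800 = 74.97 MPa.

σ ≈ 75 MPa (tensile)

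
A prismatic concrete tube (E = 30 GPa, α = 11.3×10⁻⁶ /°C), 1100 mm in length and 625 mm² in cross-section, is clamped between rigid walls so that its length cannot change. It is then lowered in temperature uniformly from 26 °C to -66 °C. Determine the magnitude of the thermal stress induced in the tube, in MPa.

σ ≈ 31.2 MPa (tensile)

The supports are rigid, so the total axial strain is zero. The restrained thermal strain is ε = αΔT = 11.3×10⁻⁶ × 92 = 1039.6×10⁻⁶.
Hence σ = E·αΔT = 30×10³ × 1039.6×10⁻⁶ = 31.19 MPa, tensile.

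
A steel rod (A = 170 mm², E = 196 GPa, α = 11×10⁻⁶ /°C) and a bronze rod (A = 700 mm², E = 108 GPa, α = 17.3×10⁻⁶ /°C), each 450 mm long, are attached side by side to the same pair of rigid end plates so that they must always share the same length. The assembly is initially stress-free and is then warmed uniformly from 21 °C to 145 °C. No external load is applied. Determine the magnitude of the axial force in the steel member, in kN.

Equilibrium of a rigid end plate with no external load gives equal and opposite internal forces ±P in the two members. Since α_{bronze} > α_{steel}, heating drives the bronze into compression and the steel into tension.
Setting the final lengths equal and cancelling L: (α₁ − α₂)ΔT = P/(A₁E₁) + P/(A₂E₂).
|α₁ − α₂|·ΔT = 6.3×10⁻⁶ × 124 = 0.0007812.
1/(A₁E₁) + 1/(A₂E₂) = 1/(170×196×10³) + 1/(700×108×10³) = 4.324×10⁻⁸ N⁻¹.
P = 0.0007812 / 4.324×10⁻⁸ = 18070 N = 18.07 kN.

P ≈ 18.1 kN (tensile in the steel)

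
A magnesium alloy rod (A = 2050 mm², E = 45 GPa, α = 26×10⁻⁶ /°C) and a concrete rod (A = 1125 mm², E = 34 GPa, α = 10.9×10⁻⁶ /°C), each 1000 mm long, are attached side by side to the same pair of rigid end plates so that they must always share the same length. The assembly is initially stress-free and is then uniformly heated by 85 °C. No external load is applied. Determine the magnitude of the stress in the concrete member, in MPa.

σ ≈ 30.8 MPa (tensile)

The magnesium alloy has the larger α, so on heating it would change length more than the concrete if both were free. The rigid plates force a common final length, so the magnesium alloy is put into compression and the concrete into tension, with equal and opposite forces P (no external load).
Compatibility of the two members (thermal + elastic change equal): (α₁ − α₂)ΔT = P·[1/(A₁E₁) + 1/(A₂E₂)].
|α₁ − α₂|·ΔT = 15.1×10⁻⁶ × 85 = 0.001283.
1/(A₁E₁) + 1/(A₂E₂) = 1/(2050×45×10³) + 1/(1125×34×10³) = 3.698×10⁻⁸ N⁻¹.
So P = 0.001283 / 3.698×10⁻⁸ = 34.7 kN.
σ_{concrete} = P/A₂ = 34700/1125 = 30.85 MPa, tensile.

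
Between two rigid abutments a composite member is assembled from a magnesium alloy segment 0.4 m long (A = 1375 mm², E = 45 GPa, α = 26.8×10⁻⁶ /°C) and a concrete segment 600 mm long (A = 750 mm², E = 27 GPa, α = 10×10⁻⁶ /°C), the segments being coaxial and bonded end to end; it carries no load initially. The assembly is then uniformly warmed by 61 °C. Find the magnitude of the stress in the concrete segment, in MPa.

Free thermal expansion of the whole bar: Σ αᵢΔT Lᵢ = 26.8×10⁻⁶×61×400 + 10×10⁻⁶×61×600 = 1.02 mm.
The rigid supports impose zero overall length change; the single axial force P common to all segments must satisfy P Σ Lᵢ/(AᵢEᵢ) = δ_free.
Σ Lᵢ/(AᵢEᵢ) = 400/(1375×45×10³) + 600/(750×27×10³) = 3.609×10⁻⁵ mm/N.
Hence P = δ_free / Σ(L/AE) = 1.02/3.609×10⁻⁵ = 28.26 kN (compressive).
σ_{concrete} = P / A = 28260 / 750 = 37.68 MPa.

σ ≈ 37.7 MPa (compressive)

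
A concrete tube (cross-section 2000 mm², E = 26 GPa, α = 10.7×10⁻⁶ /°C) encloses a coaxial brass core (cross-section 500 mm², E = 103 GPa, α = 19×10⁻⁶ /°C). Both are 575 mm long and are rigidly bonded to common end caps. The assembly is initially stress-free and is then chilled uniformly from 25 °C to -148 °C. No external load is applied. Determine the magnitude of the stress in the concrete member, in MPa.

σ ≈ 18.6 MPa (compressive)

Equilibrium of a rigid end plate with no external load gives equal and opposite internal forces ±P in the two members. Since α_{brass} > α_{concrete}, cooling drives the brass into tension and the concrete into compression.
Compatibility of the two members (thermal + elastic change equal): (α₁ − α₂)ΔT = P·[1/(A₁E₁) + 1/(A₂E₂)].
|α₁ − α₂|·ΔT = 8.3×10⁻⁶ × 173 = 0.001436.
1/(A₁E₁) + 1/(A₂E₂) = 1/(2000×26×10³) + 1/(500×103×10³) = 3.865×10⁻⁸ N⁻¹.
P = 0.001436 / 3.865×10⁻⁸ = 37150 N = 37.15 kN.
σ_{concrete} = P/A₁ = 37150/2000 = 18.58 MPa, compressive.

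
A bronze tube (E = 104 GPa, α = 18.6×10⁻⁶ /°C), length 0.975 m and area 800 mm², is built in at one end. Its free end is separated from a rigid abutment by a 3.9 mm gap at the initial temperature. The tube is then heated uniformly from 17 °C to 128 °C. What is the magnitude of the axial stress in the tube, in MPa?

σ ≈ 0 MPa

Free thermal elongation = αΔT L = 18.6×10⁻⁶ × 111 × 975 = 2.013 mm.
This is smaller than the 3.9 mm clearance, so the tube expands freely without reaching the stop — the stress is zero.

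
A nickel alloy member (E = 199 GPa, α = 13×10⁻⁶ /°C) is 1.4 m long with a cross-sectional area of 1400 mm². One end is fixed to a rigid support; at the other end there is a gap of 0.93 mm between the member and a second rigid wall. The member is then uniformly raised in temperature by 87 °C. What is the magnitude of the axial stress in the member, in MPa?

Free thermal elongation = αΔT L = 13×10⁻⁶ × 87 × 1400 = 1.583 mm.
This exceeds the 0.93 mm gap, so the wall pushes back. The portion of expansion that must be recovered elastically is δ_free − gap = 1.583 − 0.93 = 0.6534 mm.
Compatibility: PL/(AE) = 0.6534 mm, so σ = P/A = E × (0.6534/1400) = 92.88 MPa.

σ ≈ 92.9 MPa (compressive)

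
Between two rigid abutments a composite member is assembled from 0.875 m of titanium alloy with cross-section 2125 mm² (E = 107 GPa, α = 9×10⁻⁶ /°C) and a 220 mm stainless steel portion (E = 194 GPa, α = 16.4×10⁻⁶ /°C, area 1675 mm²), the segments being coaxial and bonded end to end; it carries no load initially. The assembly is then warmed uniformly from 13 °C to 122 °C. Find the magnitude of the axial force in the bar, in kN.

With the walls removed the bar would change length by δ_free = Σ αᵢΔT Lᵢ = 9×10⁻⁶×109×875 + 16.4×10⁻⁶×109×220 = 1.252 mm.
The walls prevent any net length change, so an axial force P (same in every segment) develops. Compatibility: P · Σ Lᵢ/(AᵢEᵢ) = δ_free.
Σ Lᵢ/(AᵢEᵢ) = 875/(2125×107×10³) + 220/(1675×194×10³) = 4.525×10⁻⁶ mm/N.
P = 1.252 / 4.525×10⁻⁶ = 276600 N = 276.6 kN, compressive.

P ≈ 277 kN (compressive)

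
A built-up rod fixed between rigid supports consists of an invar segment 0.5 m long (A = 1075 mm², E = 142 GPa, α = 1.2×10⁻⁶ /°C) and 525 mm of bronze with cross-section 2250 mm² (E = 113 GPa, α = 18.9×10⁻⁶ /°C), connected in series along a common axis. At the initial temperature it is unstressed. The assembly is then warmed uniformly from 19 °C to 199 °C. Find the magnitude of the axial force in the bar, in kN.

With the walls removed the bar would change length by δ_free = Σ αᵢΔT Lᵢ = 1.2×10⁻⁶×180×500 + 18.9×10⁻⁶×180×525 = 1.894 mm.
The walls prevent any net length change, so an axial force P (same in every segment) develops. Compatibility: P · Σ Lᵢ/(AᵢEᵢ) = δ_free.
Σ Lᵢ/(AᵢEᵢ) = 500/(1075×142×10³) + 525/(2250×113×10³) = 5.34×10⁻⁶ mm/N.
So P = 1.894 / 5.34×10⁻⁶ = 354.7 kN, compressive.

P ≈ 355 kN (compressive)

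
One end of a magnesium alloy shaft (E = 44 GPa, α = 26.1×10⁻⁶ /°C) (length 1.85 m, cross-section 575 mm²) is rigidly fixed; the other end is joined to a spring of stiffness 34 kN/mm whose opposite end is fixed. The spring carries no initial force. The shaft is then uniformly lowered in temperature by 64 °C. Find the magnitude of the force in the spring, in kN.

The unrestrained thermal change is αΔT L = 26.1×10⁻⁶ × 64 × 1850 = 3.09 mm.
With a force P in the spring, the elastic change of the shaft is PL/(AE) and that of the spring is P/k; compatibility requires their sum to equal δ_free.
So P = δ_free / [L/(AE) + 1/k] = 3.09 / [ 1850/(575×44×10³) + 1/(34×10³) ].
P = 3.09 / 0.0001025 = 30140 N.

P ≈ 30.1 kN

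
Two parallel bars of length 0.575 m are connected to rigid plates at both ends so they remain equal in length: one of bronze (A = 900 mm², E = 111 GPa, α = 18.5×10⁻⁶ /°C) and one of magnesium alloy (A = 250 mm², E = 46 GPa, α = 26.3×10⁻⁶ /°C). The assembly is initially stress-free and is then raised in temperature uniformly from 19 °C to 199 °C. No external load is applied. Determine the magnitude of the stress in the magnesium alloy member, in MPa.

The magnesium alloy has the larger α, so on heating it would change length more than the bronze if both were free. The rigid plates force a common final length, so the magnesium alloy is put into compression and the bronze into tension, with equal and opposite forces P (no external load).
Compatibility of the two members (thermal + elastic change equal): (α₁ − α₂)ΔT = P·[1/(A₁E₁) + 1/(A₂E₂)].
|α₁ − α₂|·ΔT = 7.8×10⁻⁶ × 180 = 0.001404.
1/(A₁E₁) + 1/(A₂E₂) = 1/(900×111×10³) + 1/(250×46×10³) = 9.697×10⁻⁸ N⁻¹.
So P = 0.001404 / 9.697×10⁻⁸ = 14.48 kN.
σ_{magnesium alloy} = P/A₂ = 14480/250 = 57.92 MPa, compressive.

σ ≈ 57.9 MPa (compressive)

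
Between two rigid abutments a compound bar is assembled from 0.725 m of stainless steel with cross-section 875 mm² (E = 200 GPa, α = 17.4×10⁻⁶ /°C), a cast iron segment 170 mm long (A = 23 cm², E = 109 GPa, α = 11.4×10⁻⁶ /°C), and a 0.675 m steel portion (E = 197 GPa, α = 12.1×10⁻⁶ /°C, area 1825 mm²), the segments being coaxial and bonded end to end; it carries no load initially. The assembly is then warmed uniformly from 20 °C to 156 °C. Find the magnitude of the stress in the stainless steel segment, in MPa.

σ ≈ 527 MPa (compressive)

Free thermal expansion of the whole bar: Σ αᵢΔT Lᵢ = 17.4×10⁻⁶×136×725 + 11.4×10⁻⁶×136×170 + 12.1×10⁻⁶×136×675 = 3.09 mm.
The rigid supports impose zero overall length change; the single axial force P common to all segments must satisfy P Σ Lᵢ/(AᵢEᵢ) = δ_free.
The series flexibility is Σ Lᵢ/(AᵢEᵢ) = 725/(875×200×10³) + 170/(2300×109×10³) + 675/(1825×197×10³) = 6.698×10⁻⁶ mm/N.
P = 3.09 / 6.698×10⁻⁶ = 461300 N = 461.3 kN, compressive.
σ_{stainless steel} = P / A = 461300 / 875 = 527.2 MPa.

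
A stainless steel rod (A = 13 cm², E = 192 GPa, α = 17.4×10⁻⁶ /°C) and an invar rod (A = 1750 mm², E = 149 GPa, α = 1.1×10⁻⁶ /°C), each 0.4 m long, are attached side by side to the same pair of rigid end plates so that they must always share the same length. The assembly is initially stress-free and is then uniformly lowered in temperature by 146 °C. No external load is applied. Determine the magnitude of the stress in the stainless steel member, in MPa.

Equilibrium of a rigid end plate with no external load gives equal and opposite internal forces ±P in the two members. Since α_{stainless steel} > α_{invar}, cooling drives the stainless steel into tension and the invar into compression.
Compatibility of the two members (thermal + elastic change equal): (α₁ − α₂)ΔT = P·[1/(A₁E₁) + 1/(A₂E₂)].
|α₁ − α₂|·ΔT = 16.3×10⁻⁶ × 146 = 0.00238.
1/(A₁E₁) + 1/(A₂E₂) = 1/(1300×192×10³) + 1/(1750×149×10³) = 7.842×10⁻⁹ N⁻¹.
So P = 0.00238 / 7.842×10⁻⁹ = 303.5 kN.
σ_{stainless steel} = P/A₁ = 303500/1300 = 233.5 MPa, tensile.

σ ≈ 233 MPa (tensile)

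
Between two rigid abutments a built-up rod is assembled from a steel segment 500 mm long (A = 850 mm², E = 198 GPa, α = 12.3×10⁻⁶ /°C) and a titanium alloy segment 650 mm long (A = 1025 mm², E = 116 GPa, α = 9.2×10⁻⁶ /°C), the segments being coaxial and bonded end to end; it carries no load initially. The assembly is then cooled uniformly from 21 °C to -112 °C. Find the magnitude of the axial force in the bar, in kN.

Free thermal contraction of the whole bar: Σ αᵢΔT Lᵢ = 12.3×10⁻⁶×133×500 + 9.2×10⁻⁶×133×650 = 1.613 mm.
The walls prevent any net length change, so an axial force P (same in every segment) develops. Compatibility: P · Σ Lᵢ/(AᵢEᵢ) = δ_free.
Σ Lᵢ/(AᵢEᵢ) = 500/(850×198×10³) + 650/(1025×116×10³) = 8.438×10⁻⁶ mm/N.
Hence P = δ_free / Σ(L/AE) = 1.613/8.438×10⁻⁶ = 191.2 kN (tensile).

P ≈ 191 kN (tensile)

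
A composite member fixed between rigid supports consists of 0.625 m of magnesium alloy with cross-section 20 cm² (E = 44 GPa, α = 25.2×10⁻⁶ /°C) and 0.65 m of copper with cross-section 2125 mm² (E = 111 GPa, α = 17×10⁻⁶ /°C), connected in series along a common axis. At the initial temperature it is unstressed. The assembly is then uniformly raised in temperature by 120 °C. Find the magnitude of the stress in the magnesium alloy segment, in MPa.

Free thermal expansion of the whole bar: Σ αᵢΔT Lᵢ = 25.2×10⁻⁶×120×625 + 17×10⁻⁶×120×650 = 3.216 mm.
The rigid supports impose zero overall length change; the single axial force P common to all segments must satisfy P Σ Lᵢ/(AᵢEᵢ) = δ_free.
Σ Lᵢ/(AᵢEᵢ) = 625/(2000×44×10³) + 650/(2125×111×10³) = 9.858×10⁻⁶ mm/N.
So P = 3.216 / 9.858×10⁻⁶ = 326.2 kN, compressive.
σ_{magnesium alloy} = P / A = 326200 / 2000 = 163.1 MPa.

σ ≈ 163 MPa (compressive)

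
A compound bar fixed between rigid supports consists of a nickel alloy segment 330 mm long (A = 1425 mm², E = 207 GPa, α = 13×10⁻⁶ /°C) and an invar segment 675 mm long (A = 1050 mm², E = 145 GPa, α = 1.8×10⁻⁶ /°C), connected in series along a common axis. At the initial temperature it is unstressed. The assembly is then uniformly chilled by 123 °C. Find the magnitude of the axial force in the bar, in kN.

P ≈ 122 kN (tensile)

Free thermal contraction of the whole bar: Σ αᵢΔT Lᵢ = 13×10⁻⁶×123×330 + 1.8×10⁻⁶×123×675 = 0.6771 mm.
The walls prevent any net length change, so an axial force P (same in every segment) develops. Compatibility: P · Σ Lᵢ/(AᵢEᵢ) = δ_free.
Σ Lᵢ/(AᵢEᵢ) = 330/(1425×207×10³) + 675/(1050×145×10³) = 5.552×10⁻⁶ mm/N.
So P = 0.6771 / 5.552×10⁻⁶ = 122 kN, tensile.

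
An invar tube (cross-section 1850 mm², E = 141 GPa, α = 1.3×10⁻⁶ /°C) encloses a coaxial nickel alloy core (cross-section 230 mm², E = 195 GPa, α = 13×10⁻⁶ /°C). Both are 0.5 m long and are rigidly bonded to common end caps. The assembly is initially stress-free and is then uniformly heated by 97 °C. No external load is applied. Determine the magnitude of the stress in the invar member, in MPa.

σ ≈ 23.5 MPa (tensile)

Equilibrium of a rigid end plate with no external load gives equal and opposite internal forces ±P in the two members. Since α_{nickel alloy} > α_{invar}, heating drives the nickel alloy into compression and the invar into tension.
Setting the final lengths equal and cancelling L: (α₁ − α₂)ΔT = P/(A₁E₁) + P/(A₂E₂).
|α₁ − α₂|·ΔT = 11.7×10⁻⁶ × 97 = 0.001135.
1/(A₁E₁) + 1/(A₂E₂) = 1/(1850×141×10³) + 1/(230×195×10³) = 2.613×10⁻⁸ N⁻¹.
P = 0.001135 / 2.613×10⁻⁸ = 43430 N = 43.43 kN.
σ_{invar} = P/A₁ = 43430/1850 = 23.48 MPa, tensile.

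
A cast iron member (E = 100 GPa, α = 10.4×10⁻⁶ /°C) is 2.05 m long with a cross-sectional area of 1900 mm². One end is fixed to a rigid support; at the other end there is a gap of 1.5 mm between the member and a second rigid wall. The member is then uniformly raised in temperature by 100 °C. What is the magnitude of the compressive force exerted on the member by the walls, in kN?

P ≈ 58.6 kN

If the wall were absent the member would grow by αΔT L = 10.4×10⁻⁶ × 100 × 2050 = 2.132 mm.
The gap closes (δ_free > 1.5 mm) and the wall then resists a further 2.132 − 1.5 = 0.632 mm of expansion.
So σ = E(δ_free − g)/L = 100×10³ × 0.632/2050 = 30.83 MPa.
P = σA = 30.83 × 1900 = 58.58 kN.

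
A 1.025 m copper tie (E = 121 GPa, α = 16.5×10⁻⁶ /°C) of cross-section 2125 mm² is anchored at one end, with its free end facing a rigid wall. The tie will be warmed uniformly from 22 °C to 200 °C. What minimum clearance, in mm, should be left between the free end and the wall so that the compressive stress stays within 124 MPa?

With no wall the tie would lengthen by αΔT L = 16.5×10⁻⁶ × 178 × 1025 = 3.01 mm.
At the allowable stress the elastic shortening the wall may impose is σL/E = 124 × 1025 / (121×10³) = 1.05 mm.
The gap must absorb the remainder: g_min = 3.01 − 1.05 = 1.96 mm.

g ≈ 1.96 mm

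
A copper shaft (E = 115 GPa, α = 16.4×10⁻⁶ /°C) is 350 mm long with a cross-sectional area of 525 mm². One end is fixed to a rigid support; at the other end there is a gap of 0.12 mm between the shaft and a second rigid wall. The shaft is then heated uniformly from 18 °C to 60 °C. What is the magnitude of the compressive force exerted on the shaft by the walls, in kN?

Unrestrained expansion: δ_free = αΔT L = 16.4×10⁻⁶ × 42 × 350 = 0.2411 mm.
After closing the 0.12 mm clearance, 0.2411 − 0.12 = 0.1211 mm of expansion remains to be suppressed by the wall.
Compatibility: PL/(AE) = 0.1211 mm, so σ = P/A = E × (0.1211/350) = 39.78 MPa.
P = σA = 39.78 × 525 = 20.89 kN.

P ≈ 20.9 kN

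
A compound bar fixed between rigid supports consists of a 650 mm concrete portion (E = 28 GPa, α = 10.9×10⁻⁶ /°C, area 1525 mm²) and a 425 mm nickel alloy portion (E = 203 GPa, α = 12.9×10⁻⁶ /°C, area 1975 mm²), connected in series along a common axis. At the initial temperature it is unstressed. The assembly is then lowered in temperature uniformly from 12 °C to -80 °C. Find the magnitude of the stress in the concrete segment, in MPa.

If the supports were absent, the total length change would be Σ αᵢΔT Lᵢ = 10.9×10⁻⁶×92×650 + 12.9×10⁻⁶×92×425 = 1.156 mm.
The rigid supports impose zero overall length change; the single axial force P common to all segments must satisfy P Σ Lᵢ/(AᵢEᵢ) = δ_free.
Σ Lᵢ/(AᵢEᵢ) = 650/(1525×28×10³) + 425/(1975×203×10³) = 1.628×10⁻⁵ mm/N.
Hence P = δ_free / Σ(L/AE) = 1.156/1.628×10⁻⁵ = 71.01 kN (tensile).
σ_{concrete} = P / A = 71010 / 1525 = 46.56 MPa.

σ ≈ 46.6 MPa (tensile)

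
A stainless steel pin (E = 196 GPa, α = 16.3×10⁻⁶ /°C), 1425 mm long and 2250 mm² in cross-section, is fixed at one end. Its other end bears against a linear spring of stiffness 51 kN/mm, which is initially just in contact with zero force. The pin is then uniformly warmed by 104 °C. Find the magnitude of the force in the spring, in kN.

P ≈ 106 kN

The unrestrained thermal change is αΔT L = 16.3×10⁻⁶ × 104 × 1425 = 2.416 mm.
Let P be the compressive force at the spring. The pin shortens elastically by PL/(AE) and the spring compresses by P/k; together these equal δ_free.
So P = δ_free / [L/(AE) + 1/k] = 2.416 / [ 1425/(2250×196×10³) + 1/(51×10³) ].
P = 2.416 / 2.284×10⁻⁵ = 105800 N.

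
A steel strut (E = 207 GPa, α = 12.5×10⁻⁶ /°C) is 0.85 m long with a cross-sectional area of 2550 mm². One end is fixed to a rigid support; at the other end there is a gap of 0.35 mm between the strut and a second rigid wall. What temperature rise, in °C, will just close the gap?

ΔT ≈ 32.9 °C

Contact occurs when the free expansion equals the gap: αΔT L = 0.35 mm.
So ΔT = g/(αL) = 0.35/(12.5×10⁻⁶ × 850) = 32.94 °C.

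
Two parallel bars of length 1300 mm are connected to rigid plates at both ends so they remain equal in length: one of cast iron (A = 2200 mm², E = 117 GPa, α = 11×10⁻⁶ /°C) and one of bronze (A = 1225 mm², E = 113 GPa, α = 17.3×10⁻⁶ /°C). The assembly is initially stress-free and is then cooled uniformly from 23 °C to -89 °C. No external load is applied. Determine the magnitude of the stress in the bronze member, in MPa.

σ ≈ 51.8 MPa (tensile)

The bronze has the larger α, so on cooling it would change length more than the cast iron if both were free. The rigid plates force a common final length, so the bronze is put into tension and the cast iron into compression, with equal and opposite forces P (no external load).
Compatibility of the two members (thermal + elastic change equal): (α₁ − α₂)ΔT = P·[1/(A₁E₁) + 1/(A₂E₂)].
|α₁ − α₂|·ΔT = 6.3×10⁻⁶ × 112 = 0.0007056.
1/(A₁E₁) + 1/(A₂E₂) = 1/(2200×117×10³) + 1/(1225×113×10³) = 1.111×10⁻⁸ N⁻¹.
So P = 0.0007056 / 1.111×10⁻⁸ = 63.52 kN.
σ_{bronze} = P/A₂ = 63520/1225 = 51.85 MPa, tensile.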